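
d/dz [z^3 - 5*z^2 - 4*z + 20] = 3*z^2 - 10*z - 4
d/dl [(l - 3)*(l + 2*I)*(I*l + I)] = 3*I*l^2 - 4*l*(1 + I) + 4 - 3*I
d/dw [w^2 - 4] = 2*w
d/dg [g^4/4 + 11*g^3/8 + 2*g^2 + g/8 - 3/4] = g^3 + 33*g^2/8 + 4*g + 1/8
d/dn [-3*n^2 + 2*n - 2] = 2 - 6*n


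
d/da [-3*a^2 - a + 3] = -6*a - 1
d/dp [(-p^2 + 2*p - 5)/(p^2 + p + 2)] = 3*(-p^2 + 2*p + 3)/(p^4 + 2*p^3 + 5*p^2 + 4*p + 4)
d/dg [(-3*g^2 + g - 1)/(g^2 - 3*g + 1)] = 2*(4*g^2 - 2*g - 1)/(g^4 - 6*g^3 + 11*g^2 - 6*g + 1)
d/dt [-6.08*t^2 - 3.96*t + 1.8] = -12.16*t - 3.96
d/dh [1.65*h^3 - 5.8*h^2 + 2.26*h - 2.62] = 4.95*h^2 - 11.6*h + 2.26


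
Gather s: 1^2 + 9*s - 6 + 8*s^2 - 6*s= 8*s^2 + 3*s - 5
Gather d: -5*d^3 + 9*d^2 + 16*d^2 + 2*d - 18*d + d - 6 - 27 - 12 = -5*d^3 + 25*d^2 - 15*d - 45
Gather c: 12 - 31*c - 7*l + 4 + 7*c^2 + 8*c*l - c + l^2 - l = 7*c^2 + c*(8*l - 32) + l^2 - 8*l + 16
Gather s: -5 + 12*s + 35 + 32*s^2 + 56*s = 32*s^2 + 68*s + 30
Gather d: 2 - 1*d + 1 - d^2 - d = -d^2 - 2*d + 3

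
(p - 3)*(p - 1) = p^2 - 4*p + 3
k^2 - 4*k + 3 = (k - 3)*(k - 1)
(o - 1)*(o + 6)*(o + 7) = o^3 + 12*o^2 + 29*o - 42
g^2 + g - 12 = (g - 3)*(g + 4)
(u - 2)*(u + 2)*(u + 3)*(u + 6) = u^4 + 9*u^3 + 14*u^2 - 36*u - 72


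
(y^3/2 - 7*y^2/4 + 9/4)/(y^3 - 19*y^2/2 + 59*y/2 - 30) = (2*y^2 - y - 3)/(2*(2*y^2 - 13*y + 20))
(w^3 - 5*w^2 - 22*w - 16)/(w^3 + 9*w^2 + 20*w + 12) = (w - 8)/(w + 6)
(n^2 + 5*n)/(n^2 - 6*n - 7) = n*(n + 5)/(n^2 - 6*n - 7)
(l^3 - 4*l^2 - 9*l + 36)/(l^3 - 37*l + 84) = (l + 3)/(l + 7)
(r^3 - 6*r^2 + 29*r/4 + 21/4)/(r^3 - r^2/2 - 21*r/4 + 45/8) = 2*(4*r^3 - 24*r^2 + 29*r + 21)/(8*r^3 - 4*r^2 - 42*r + 45)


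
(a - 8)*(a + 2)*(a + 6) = a^3 - 52*a - 96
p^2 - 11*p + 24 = (p - 8)*(p - 3)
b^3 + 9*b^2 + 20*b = b*(b + 4)*(b + 5)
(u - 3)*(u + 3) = u^2 - 9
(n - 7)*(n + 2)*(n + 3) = n^3 - 2*n^2 - 29*n - 42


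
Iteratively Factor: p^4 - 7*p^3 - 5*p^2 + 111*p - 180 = (p - 3)*(p^3 - 4*p^2 - 17*p + 60) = (p - 3)*(p + 4)*(p^2 - 8*p + 15) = (p - 3)^2*(p + 4)*(p - 5)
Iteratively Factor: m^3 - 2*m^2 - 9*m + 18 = (m + 3)*(m^2 - 5*m + 6) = (m - 2)*(m + 3)*(m - 3)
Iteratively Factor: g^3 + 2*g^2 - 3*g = (g - 1)*(g^2 + 3*g) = g*(g - 1)*(g + 3)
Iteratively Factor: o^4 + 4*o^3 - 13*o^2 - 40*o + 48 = (o - 1)*(o^3 + 5*o^2 - 8*o - 48) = (o - 1)*(o + 4)*(o^2 + o - 12) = (o - 1)*(o + 4)^2*(o - 3)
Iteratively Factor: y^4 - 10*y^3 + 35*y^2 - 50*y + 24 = (y - 2)*(y^3 - 8*y^2 + 19*y - 12) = (y - 2)*(y - 1)*(y^2 - 7*y + 12) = (y - 3)*(y - 2)*(y - 1)*(y - 4)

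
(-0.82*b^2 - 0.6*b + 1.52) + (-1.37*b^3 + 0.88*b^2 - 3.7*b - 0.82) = -1.37*b^3 + 0.0600000000000001*b^2 - 4.3*b + 0.7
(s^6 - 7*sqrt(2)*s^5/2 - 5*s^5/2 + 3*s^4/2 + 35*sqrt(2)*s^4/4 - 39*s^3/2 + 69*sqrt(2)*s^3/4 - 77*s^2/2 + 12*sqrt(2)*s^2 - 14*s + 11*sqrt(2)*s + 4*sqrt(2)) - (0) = s^6 - 7*sqrt(2)*s^5/2 - 5*s^5/2 + 3*s^4/2 + 35*sqrt(2)*s^4/4 - 39*s^3/2 + 69*sqrt(2)*s^3/4 - 77*s^2/2 + 12*sqrt(2)*s^2 - 14*s + 11*sqrt(2)*s + 4*sqrt(2)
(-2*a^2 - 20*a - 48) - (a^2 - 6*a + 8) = -3*a^2 - 14*a - 56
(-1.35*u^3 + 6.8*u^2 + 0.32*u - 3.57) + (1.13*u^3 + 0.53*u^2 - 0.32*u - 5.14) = -0.22*u^3 + 7.33*u^2 - 8.71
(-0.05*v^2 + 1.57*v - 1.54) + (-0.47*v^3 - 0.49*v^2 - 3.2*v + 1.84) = -0.47*v^3 - 0.54*v^2 - 1.63*v + 0.3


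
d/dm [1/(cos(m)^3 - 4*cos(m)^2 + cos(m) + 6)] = (3*cos(m)^2 - 8*cos(m) + 1)*sin(m)/(cos(m)^3 - 4*cos(m)^2 + cos(m) + 6)^2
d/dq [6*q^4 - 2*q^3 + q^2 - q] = 24*q^3 - 6*q^2 + 2*q - 1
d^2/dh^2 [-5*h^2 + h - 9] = -10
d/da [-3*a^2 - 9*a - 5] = -6*a - 9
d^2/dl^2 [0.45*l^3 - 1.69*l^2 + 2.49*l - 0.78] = 2.7*l - 3.38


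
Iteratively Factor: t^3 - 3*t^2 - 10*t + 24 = (t - 2)*(t^2 - t - 12) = (t - 2)*(t + 3)*(t - 4)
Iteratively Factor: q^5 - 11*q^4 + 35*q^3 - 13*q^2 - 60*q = (q - 4)*(q^4 - 7*q^3 + 7*q^2 + 15*q) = (q - 4)*(q - 3)*(q^3 - 4*q^2 - 5*q) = (q - 5)*(q - 4)*(q - 3)*(q^2 + q) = q*(q - 5)*(q - 4)*(q - 3)*(q + 1)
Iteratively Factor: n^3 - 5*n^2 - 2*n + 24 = (n - 3)*(n^2 - 2*n - 8) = (n - 3)*(n + 2)*(n - 4)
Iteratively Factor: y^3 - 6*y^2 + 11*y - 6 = (y - 3)*(y^2 - 3*y + 2) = (y - 3)*(y - 1)*(y - 2)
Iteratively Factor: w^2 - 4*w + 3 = (w - 1)*(w - 3)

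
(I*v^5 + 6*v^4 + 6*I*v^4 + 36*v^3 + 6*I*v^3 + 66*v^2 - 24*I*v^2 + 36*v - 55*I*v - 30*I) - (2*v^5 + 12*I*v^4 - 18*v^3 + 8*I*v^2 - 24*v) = -2*v^5 + I*v^5 + 6*v^4 - 6*I*v^4 + 54*v^3 + 6*I*v^3 + 66*v^2 - 32*I*v^2 + 60*v - 55*I*v - 30*I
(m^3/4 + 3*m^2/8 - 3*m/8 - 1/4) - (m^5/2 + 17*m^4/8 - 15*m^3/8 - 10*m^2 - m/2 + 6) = -m^5/2 - 17*m^4/8 + 17*m^3/8 + 83*m^2/8 + m/8 - 25/4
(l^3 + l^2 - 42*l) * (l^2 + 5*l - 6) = l^5 + 6*l^4 - 43*l^3 - 216*l^2 + 252*l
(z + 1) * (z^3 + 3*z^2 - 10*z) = z^4 + 4*z^3 - 7*z^2 - 10*z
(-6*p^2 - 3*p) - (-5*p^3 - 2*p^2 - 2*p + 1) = 5*p^3 - 4*p^2 - p - 1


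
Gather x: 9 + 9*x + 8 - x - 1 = 8*x + 16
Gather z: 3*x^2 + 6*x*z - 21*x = 3*x^2 + 6*x*z - 21*x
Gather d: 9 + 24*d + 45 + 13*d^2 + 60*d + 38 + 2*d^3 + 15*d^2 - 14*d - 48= 2*d^3 + 28*d^2 + 70*d + 44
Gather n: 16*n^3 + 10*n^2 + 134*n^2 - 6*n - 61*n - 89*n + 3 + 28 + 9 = 16*n^3 + 144*n^2 - 156*n + 40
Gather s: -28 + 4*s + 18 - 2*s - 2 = 2*s - 12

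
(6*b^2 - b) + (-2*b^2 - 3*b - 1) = 4*b^2 - 4*b - 1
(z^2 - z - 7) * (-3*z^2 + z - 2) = -3*z^4 + 4*z^3 + 18*z^2 - 5*z + 14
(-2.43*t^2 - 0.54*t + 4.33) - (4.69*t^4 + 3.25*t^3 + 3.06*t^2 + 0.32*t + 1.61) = -4.69*t^4 - 3.25*t^3 - 5.49*t^2 - 0.86*t + 2.72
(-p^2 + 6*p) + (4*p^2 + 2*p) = 3*p^2 + 8*p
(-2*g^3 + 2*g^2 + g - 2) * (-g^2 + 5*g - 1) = 2*g^5 - 12*g^4 + 11*g^3 + 5*g^2 - 11*g + 2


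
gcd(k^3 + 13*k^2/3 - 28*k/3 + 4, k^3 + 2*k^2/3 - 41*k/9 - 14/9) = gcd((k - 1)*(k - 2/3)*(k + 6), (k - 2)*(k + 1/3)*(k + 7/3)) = 1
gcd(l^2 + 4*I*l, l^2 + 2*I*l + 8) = l + 4*I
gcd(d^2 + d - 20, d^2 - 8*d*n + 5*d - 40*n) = d + 5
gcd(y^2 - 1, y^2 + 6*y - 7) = y - 1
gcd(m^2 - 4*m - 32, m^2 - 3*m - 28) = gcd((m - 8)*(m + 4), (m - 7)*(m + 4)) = m + 4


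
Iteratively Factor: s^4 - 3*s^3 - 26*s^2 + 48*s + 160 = (s - 4)*(s^3 + s^2 - 22*s - 40) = (s - 5)*(s - 4)*(s^2 + 6*s + 8) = (s - 5)*(s - 4)*(s + 2)*(s + 4)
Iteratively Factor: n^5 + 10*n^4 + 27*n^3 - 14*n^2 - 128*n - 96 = (n + 3)*(n^4 + 7*n^3 + 6*n^2 - 32*n - 32) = (n - 2)*(n + 3)*(n^3 + 9*n^2 + 24*n + 16) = (n - 2)*(n + 1)*(n + 3)*(n^2 + 8*n + 16) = (n - 2)*(n + 1)*(n + 3)*(n + 4)*(n + 4)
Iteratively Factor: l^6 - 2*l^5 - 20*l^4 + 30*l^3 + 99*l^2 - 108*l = (l)*(l^5 - 2*l^4 - 20*l^3 + 30*l^2 + 99*l - 108) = l*(l + 3)*(l^4 - 5*l^3 - 5*l^2 + 45*l - 36) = l*(l - 3)*(l + 3)*(l^3 - 2*l^2 - 11*l + 12) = l*(l - 4)*(l - 3)*(l + 3)*(l^2 + 2*l - 3) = l*(l - 4)*(l - 3)*(l - 1)*(l + 3)*(l + 3)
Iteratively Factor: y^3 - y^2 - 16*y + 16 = (y - 1)*(y^2 - 16) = (y - 4)*(y - 1)*(y + 4)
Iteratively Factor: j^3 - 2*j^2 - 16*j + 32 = (j + 4)*(j^2 - 6*j + 8) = (j - 4)*(j + 4)*(j - 2)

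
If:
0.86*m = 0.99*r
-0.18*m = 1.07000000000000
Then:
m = -5.94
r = -5.16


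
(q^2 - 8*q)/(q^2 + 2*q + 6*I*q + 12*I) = q*(q - 8)/(q^2 + 2*q + 6*I*q + 12*I)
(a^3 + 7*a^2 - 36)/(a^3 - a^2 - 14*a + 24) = (a^2 + 9*a + 18)/(a^2 + a - 12)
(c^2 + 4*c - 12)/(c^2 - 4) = (c + 6)/(c + 2)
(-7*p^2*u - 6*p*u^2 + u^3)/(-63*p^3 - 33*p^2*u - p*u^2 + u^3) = u*(p + u)/(9*p^2 + 6*p*u + u^2)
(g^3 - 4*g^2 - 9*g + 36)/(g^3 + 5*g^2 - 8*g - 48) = (g^2 - g - 12)/(g^2 + 8*g + 16)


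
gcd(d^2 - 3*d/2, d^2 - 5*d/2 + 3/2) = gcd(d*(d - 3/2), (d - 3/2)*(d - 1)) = d - 3/2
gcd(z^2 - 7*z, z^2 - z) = z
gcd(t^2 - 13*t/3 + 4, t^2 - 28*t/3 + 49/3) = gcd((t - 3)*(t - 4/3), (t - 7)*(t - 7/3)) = 1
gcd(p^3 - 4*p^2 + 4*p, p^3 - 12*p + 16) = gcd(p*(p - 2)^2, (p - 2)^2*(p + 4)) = p^2 - 4*p + 4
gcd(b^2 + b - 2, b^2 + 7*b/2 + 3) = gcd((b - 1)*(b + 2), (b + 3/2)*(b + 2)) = b + 2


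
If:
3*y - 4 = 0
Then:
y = 4/3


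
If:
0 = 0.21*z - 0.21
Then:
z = 1.00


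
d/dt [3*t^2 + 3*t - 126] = 6*t + 3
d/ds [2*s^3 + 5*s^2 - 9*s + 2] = 6*s^2 + 10*s - 9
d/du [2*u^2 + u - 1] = 4*u + 1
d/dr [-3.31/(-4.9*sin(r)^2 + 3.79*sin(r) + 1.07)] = (12.5449 - 32.438*sin(r))*cos(r)/(-4.9*sin(r)^2 + 3.79*sin(r) + 1.07)^2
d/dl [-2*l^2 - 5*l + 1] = -4*l - 5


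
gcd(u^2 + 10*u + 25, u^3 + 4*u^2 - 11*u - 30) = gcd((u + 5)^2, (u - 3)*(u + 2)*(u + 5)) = u + 5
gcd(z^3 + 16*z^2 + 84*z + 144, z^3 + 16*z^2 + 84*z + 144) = z^3 + 16*z^2 + 84*z + 144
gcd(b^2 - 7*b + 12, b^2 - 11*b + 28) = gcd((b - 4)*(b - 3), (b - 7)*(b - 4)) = b - 4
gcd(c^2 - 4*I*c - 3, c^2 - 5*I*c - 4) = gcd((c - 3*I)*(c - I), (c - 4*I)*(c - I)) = c - I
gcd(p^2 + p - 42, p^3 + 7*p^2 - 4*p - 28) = p + 7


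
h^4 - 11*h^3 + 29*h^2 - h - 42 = (h - 7)*(h - 3)*(h - 2)*(h + 1)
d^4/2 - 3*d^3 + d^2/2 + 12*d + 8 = (d/2 + 1/2)*(d - 4)^2*(d + 1)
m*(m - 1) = m^2 - m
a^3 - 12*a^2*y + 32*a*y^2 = a*(a - 8*y)*(a - 4*y)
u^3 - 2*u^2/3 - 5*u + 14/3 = (u - 2)*(u - 1)*(u + 7/3)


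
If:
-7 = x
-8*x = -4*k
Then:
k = -14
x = -7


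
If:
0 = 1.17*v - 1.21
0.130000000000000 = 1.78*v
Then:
No Solution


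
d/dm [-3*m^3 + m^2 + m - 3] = -9*m^2 + 2*m + 1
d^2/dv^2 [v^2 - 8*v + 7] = 2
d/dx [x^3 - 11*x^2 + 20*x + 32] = 3*x^2 - 22*x + 20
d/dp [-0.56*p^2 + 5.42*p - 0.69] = 5.42 - 1.12*p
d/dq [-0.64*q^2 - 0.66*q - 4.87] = -1.28*q - 0.66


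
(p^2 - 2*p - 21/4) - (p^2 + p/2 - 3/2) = -5*p/2 - 15/4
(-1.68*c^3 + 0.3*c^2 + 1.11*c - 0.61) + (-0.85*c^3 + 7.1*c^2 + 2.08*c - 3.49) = -2.53*c^3 + 7.4*c^2 + 3.19*c - 4.1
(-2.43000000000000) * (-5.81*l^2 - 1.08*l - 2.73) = 14.1183*l^2 + 2.6244*l + 6.6339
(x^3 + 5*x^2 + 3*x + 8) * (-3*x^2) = -3*x^5 - 15*x^4 - 9*x^3 - 24*x^2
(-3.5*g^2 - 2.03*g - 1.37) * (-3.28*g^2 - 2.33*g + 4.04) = 11.48*g^4 + 14.8134*g^3 - 4.9165*g^2 - 5.0091*g - 5.5348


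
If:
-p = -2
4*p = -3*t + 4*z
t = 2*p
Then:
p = 2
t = 4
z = 5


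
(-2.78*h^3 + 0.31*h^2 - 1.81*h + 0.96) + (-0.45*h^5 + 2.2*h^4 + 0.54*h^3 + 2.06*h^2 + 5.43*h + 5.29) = -0.45*h^5 + 2.2*h^4 - 2.24*h^3 + 2.37*h^2 + 3.62*h + 6.25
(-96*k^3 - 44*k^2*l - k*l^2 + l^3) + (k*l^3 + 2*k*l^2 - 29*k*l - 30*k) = -96*k^3 - 44*k^2*l + k*l^3 + k*l^2 - 29*k*l - 30*k + l^3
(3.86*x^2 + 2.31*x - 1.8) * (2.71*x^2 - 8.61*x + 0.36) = 10.4606*x^4 - 26.9745*x^3 - 23.3775*x^2 + 16.3296*x - 0.648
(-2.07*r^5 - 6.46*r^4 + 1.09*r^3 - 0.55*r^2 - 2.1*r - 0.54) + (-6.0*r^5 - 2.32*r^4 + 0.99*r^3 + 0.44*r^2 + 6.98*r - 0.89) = -8.07*r^5 - 8.78*r^4 + 2.08*r^3 - 0.11*r^2 + 4.88*r - 1.43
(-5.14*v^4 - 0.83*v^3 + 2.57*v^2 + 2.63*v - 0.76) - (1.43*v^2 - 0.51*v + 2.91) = -5.14*v^4 - 0.83*v^3 + 1.14*v^2 + 3.14*v - 3.67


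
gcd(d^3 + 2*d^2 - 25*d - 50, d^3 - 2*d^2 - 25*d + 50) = d^2 - 25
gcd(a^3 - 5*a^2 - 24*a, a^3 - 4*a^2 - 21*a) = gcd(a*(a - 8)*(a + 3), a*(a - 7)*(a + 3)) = a^2 + 3*a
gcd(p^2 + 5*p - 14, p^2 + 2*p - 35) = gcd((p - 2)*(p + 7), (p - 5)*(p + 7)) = p + 7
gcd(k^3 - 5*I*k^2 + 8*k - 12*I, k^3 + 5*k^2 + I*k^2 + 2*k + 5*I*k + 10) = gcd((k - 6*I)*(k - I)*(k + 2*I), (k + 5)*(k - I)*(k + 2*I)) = k^2 + I*k + 2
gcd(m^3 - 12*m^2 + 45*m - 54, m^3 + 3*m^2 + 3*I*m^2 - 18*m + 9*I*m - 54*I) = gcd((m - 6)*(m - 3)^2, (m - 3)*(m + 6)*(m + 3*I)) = m - 3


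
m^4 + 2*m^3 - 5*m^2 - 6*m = m*(m - 2)*(m + 1)*(m + 3)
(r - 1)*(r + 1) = r^2 - 1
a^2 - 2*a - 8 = (a - 4)*(a + 2)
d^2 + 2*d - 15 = (d - 3)*(d + 5)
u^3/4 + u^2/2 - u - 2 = (u/4 + 1/2)*(u - 2)*(u + 2)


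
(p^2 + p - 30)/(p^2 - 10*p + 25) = (p + 6)/(p - 5)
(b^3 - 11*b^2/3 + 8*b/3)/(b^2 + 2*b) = (3*b^2 - 11*b + 8)/(3*(b + 2))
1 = 1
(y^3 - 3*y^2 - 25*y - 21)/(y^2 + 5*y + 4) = (y^2 - 4*y - 21)/(y + 4)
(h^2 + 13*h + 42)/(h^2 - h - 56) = (h + 6)/(h - 8)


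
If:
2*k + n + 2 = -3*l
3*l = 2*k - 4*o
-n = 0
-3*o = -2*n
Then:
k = -1/2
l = -1/3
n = 0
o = 0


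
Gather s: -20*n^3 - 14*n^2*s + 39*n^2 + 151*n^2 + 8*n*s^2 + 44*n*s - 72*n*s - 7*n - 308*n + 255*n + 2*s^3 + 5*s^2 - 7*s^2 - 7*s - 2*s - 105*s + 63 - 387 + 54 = -20*n^3 + 190*n^2 - 60*n + 2*s^3 + s^2*(8*n - 2) + s*(-14*n^2 - 28*n - 114) - 270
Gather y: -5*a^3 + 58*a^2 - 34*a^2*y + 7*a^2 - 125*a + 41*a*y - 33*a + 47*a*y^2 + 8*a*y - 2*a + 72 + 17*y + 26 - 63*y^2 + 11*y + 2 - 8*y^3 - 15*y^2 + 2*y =-5*a^3 + 65*a^2 - 160*a - 8*y^3 + y^2*(47*a - 78) + y*(-34*a^2 + 49*a + 30) + 100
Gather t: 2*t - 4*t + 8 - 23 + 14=-2*t - 1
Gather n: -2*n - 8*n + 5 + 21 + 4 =30 - 10*n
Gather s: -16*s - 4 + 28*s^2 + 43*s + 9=28*s^2 + 27*s + 5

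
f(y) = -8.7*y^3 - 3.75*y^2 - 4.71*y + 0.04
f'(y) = -26.1*y^2 - 7.5*y - 4.71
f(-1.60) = 33.61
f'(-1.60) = -59.53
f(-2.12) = 76.07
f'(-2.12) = -106.11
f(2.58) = -186.48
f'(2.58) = -197.79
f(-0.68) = 4.24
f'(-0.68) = -11.68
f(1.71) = -62.48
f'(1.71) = -93.85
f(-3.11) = 240.12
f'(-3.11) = -233.83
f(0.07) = -0.31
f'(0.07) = -5.36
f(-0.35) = 1.60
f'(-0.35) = -5.28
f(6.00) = -2042.42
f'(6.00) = -989.31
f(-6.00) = 1772.50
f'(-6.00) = -899.31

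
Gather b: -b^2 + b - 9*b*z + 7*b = -b^2 + b*(8 - 9*z)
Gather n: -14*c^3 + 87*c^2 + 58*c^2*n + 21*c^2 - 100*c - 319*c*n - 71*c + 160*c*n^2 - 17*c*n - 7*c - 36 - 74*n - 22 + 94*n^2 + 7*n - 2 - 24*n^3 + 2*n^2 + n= -14*c^3 + 108*c^2 - 178*c - 24*n^3 + n^2*(160*c + 96) + n*(58*c^2 - 336*c - 66) - 60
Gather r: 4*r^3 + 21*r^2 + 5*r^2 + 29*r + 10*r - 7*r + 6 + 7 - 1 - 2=4*r^3 + 26*r^2 + 32*r + 10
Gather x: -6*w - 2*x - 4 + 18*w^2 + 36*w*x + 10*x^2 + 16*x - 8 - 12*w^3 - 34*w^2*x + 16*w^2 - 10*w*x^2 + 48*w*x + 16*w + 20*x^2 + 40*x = -12*w^3 + 34*w^2 + 10*w + x^2*(30 - 10*w) + x*(-34*w^2 + 84*w + 54) - 12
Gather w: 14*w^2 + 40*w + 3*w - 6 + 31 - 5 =14*w^2 + 43*w + 20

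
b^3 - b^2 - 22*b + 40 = (b - 4)*(b - 2)*(b + 5)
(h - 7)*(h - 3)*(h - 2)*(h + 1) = h^4 - 11*h^3 + 29*h^2 - h - 42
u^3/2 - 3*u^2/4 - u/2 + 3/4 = (u/2 + 1/2)*(u - 3/2)*(u - 1)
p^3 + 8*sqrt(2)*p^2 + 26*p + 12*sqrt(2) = (p + sqrt(2))^2*(p + 6*sqrt(2))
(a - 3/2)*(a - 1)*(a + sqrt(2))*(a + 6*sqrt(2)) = a^4 - 5*a^3/2 + 7*sqrt(2)*a^3 - 35*sqrt(2)*a^2/2 + 27*a^2/2 - 30*a + 21*sqrt(2)*a/2 + 18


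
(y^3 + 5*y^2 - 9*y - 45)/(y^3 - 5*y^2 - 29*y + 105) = (y + 3)/(y - 7)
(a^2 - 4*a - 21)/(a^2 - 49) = (a + 3)/(a + 7)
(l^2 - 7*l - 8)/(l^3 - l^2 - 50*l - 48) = 1/(l + 6)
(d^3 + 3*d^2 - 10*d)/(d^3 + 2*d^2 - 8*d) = (d + 5)/(d + 4)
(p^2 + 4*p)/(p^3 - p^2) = (p + 4)/(p*(p - 1))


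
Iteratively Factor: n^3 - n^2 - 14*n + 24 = (n + 4)*(n^2 - 5*n + 6) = (n - 2)*(n + 4)*(n - 3)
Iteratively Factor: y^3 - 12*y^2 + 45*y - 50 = (y - 5)*(y^2 - 7*y + 10) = (y - 5)^2*(y - 2)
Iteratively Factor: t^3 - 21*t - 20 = (t - 5)*(t^2 + 5*t + 4) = (t - 5)*(t + 4)*(t + 1)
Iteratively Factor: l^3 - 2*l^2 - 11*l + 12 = (l - 1)*(l^2 - l - 12) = (l - 4)*(l - 1)*(l + 3)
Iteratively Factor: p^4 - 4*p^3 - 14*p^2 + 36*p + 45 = (p - 3)*(p^3 - p^2 - 17*p - 15) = (p - 5)*(p - 3)*(p^2 + 4*p + 3) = (p - 5)*(p - 3)*(p + 1)*(p + 3)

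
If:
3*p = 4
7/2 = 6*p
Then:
No Solution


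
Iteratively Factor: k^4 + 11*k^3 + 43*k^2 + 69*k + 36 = (k + 3)*(k^3 + 8*k^2 + 19*k + 12) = (k + 3)^2*(k^2 + 5*k + 4) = (k + 1)*(k + 3)^2*(k + 4)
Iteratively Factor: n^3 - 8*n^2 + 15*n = (n - 3)*(n^2 - 5*n) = (n - 5)*(n - 3)*(n)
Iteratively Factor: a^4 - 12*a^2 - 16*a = (a - 4)*(a^3 + 4*a^2 + 4*a) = a*(a - 4)*(a^2 + 4*a + 4) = a*(a - 4)*(a + 2)*(a + 2)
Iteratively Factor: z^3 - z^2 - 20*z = (z + 4)*(z^2 - 5*z) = z*(z + 4)*(z - 5)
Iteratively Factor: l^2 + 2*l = (l + 2)*(l)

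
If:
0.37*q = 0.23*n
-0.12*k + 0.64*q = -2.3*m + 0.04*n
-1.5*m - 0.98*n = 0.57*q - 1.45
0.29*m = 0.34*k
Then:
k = -0.18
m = -0.22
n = 1.33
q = 0.83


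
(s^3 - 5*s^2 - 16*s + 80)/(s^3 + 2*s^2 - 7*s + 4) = (s^2 - 9*s + 20)/(s^2 - 2*s + 1)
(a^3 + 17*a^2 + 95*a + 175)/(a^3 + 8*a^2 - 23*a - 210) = (a^2 + 10*a + 25)/(a^2 + a - 30)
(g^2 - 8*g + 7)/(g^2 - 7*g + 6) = (g - 7)/(g - 6)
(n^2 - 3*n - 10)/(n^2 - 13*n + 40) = (n + 2)/(n - 8)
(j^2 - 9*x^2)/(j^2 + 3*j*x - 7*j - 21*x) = (j - 3*x)/(j - 7)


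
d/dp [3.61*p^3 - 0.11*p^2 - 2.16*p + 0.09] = 10.83*p^2 - 0.22*p - 2.16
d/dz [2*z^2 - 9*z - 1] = 4*z - 9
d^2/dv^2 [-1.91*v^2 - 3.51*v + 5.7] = -3.82000000000000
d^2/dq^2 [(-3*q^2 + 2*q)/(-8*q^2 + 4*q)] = -1/(8*q^3 - 12*q^2 + 6*q - 1)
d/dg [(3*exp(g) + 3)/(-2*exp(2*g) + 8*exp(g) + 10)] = 3*exp(g)/(2*(exp(2*g) - 10*exp(g) + 25))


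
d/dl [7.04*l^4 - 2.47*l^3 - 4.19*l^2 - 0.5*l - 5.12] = 28.16*l^3 - 7.41*l^2 - 8.38*l - 0.5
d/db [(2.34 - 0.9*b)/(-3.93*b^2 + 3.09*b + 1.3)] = (-3.537*b^2 + 18.3924*b - 8.4006)/(15.4449*b^4 - 24.2874*b^3 - 0.6699*b^2 + 8.034*b + 1.69)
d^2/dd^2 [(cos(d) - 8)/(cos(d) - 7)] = (cos(d)^2 + 7*cos(d) - 2)/(cos(d) - 7)^3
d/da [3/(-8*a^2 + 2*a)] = 3*(8*a - 1)/(2*a^2*(4*a - 1)^2)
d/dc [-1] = 0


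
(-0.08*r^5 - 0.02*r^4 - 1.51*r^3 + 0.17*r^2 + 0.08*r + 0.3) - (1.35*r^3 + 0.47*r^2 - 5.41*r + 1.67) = -0.08*r^5 - 0.02*r^4 - 2.86*r^3 - 0.3*r^2 + 5.49*r - 1.37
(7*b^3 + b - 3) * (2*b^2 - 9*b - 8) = 14*b^5 - 63*b^4 - 54*b^3 - 15*b^2 + 19*b + 24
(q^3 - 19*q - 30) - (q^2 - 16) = q^3 - q^2 - 19*q - 14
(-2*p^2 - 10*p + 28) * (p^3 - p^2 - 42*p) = -2*p^5 - 8*p^4 + 122*p^3 + 392*p^2 - 1176*p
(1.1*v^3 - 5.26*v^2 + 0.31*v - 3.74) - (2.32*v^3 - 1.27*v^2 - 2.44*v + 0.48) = -1.22*v^3 - 3.99*v^2 + 2.75*v - 4.22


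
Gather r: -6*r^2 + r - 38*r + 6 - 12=-6*r^2 - 37*r - 6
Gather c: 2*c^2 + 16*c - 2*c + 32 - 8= 2*c^2 + 14*c + 24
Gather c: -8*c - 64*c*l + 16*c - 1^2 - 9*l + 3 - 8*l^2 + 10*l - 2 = c*(8 - 64*l) - 8*l^2 + l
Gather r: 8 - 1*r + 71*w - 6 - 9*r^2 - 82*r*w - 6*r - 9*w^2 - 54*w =-9*r^2 + r*(-82*w - 7) - 9*w^2 + 17*w + 2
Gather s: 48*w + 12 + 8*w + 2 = 56*w + 14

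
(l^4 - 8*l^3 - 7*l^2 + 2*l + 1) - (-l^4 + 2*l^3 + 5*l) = 2*l^4 - 10*l^3 - 7*l^2 - 3*l + 1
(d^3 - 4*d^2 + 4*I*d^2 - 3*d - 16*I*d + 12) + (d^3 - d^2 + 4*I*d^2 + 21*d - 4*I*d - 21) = 2*d^3 - 5*d^2 + 8*I*d^2 + 18*d - 20*I*d - 9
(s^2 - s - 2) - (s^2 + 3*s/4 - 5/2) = 1/2 - 7*s/4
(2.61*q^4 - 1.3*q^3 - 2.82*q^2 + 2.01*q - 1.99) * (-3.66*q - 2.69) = -9.5526*q^5 - 2.2629*q^4 + 13.8182*q^3 + 0.2292*q^2 + 1.8765*q + 5.3531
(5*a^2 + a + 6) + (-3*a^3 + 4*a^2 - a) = -3*a^3 + 9*a^2 + 6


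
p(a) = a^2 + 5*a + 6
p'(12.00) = 29.00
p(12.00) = 210.00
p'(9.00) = 23.00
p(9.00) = 132.00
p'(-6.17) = -7.34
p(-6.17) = 13.22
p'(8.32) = 21.64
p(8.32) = 116.82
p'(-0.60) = 3.80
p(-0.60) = 3.36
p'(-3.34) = -1.68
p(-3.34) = 0.46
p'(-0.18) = 4.64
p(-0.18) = 5.13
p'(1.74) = 8.48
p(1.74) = 17.73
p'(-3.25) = -1.50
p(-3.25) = 0.31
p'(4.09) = 13.18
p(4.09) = 43.18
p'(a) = 2*a + 5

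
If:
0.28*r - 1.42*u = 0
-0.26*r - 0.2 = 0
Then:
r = -0.77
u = -0.15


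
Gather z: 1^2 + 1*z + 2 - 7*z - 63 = -6*z - 60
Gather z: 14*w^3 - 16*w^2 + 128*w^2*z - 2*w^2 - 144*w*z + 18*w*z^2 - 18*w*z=14*w^3 - 18*w^2 + 18*w*z^2 + z*(128*w^2 - 162*w)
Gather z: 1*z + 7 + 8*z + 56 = 9*z + 63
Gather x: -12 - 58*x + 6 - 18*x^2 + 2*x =-18*x^2 - 56*x - 6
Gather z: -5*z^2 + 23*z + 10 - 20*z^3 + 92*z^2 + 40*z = -20*z^3 + 87*z^2 + 63*z + 10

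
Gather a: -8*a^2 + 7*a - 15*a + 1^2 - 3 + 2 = -8*a^2 - 8*a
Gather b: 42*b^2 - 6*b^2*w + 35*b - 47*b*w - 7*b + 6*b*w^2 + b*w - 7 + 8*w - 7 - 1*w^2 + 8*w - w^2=b^2*(42 - 6*w) + b*(6*w^2 - 46*w + 28) - 2*w^2 + 16*w - 14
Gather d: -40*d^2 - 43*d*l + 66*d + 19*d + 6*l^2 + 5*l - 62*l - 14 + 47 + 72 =-40*d^2 + d*(85 - 43*l) + 6*l^2 - 57*l + 105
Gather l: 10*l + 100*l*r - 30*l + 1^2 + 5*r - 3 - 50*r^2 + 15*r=l*(100*r - 20) - 50*r^2 + 20*r - 2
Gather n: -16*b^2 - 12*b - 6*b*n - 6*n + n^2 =-16*b^2 - 12*b + n^2 + n*(-6*b - 6)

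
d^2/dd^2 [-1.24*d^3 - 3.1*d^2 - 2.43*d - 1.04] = -7.44*d - 6.2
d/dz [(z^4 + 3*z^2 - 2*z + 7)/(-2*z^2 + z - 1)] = (-4*z^5 + 3*z^4 - 4*z^3 - z^2 + 22*z - 5)/(4*z^4 - 4*z^3 + 5*z^2 - 2*z + 1)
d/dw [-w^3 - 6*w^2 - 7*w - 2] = -3*w^2 - 12*w - 7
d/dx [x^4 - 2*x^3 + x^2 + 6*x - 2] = 4*x^3 - 6*x^2 + 2*x + 6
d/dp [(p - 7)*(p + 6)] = 2*p - 1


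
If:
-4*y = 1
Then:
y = -1/4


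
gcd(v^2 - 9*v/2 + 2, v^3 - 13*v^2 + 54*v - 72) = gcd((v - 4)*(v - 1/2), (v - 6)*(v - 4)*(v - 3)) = v - 4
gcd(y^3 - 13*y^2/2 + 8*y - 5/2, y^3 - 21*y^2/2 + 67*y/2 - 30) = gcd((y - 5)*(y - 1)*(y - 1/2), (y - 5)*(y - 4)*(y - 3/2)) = y - 5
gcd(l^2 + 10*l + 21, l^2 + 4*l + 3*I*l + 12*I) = 1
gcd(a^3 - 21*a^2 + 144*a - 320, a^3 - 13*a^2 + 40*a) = a^2 - 13*a + 40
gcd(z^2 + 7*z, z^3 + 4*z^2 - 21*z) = z^2 + 7*z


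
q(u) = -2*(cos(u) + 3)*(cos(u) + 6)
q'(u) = 2*(cos(u) + 3)*sin(u) + 2*(cos(u) + 6)*sin(u)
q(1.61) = -35.30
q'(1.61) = 17.83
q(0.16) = -55.72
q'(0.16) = 3.50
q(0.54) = -52.91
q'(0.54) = 11.02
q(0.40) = -54.28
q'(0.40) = 8.44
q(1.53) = -36.74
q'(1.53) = 18.15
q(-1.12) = -44.22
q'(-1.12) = -17.77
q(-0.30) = -55.02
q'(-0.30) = -6.45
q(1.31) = -40.77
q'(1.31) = 18.39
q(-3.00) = -20.14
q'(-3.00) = -1.98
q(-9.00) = -21.26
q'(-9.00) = -5.92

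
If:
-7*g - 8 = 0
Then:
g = -8/7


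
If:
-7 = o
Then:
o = -7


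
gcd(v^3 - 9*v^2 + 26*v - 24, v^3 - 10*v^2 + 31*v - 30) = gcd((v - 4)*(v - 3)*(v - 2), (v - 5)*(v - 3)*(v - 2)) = v^2 - 5*v + 6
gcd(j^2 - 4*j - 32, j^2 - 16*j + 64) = j - 8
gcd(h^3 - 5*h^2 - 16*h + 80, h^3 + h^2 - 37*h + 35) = h - 5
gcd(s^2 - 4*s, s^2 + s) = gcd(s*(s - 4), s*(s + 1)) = s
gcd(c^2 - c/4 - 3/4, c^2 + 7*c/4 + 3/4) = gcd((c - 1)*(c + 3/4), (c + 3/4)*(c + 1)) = c + 3/4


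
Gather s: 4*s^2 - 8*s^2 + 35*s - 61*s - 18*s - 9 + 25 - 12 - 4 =-4*s^2 - 44*s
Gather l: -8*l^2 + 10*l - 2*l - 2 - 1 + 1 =-8*l^2 + 8*l - 2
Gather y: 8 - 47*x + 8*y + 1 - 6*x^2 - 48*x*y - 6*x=-6*x^2 - 53*x + y*(8 - 48*x) + 9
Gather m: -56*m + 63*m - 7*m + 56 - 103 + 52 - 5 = 0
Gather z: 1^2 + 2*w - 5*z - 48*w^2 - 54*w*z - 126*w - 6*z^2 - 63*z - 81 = -48*w^2 - 124*w - 6*z^2 + z*(-54*w - 68) - 80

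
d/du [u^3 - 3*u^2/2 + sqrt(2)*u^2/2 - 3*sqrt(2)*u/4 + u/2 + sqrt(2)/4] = 3*u^2 - 3*u + sqrt(2)*u - 3*sqrt(2)/4 + 1/2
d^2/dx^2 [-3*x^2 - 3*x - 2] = -6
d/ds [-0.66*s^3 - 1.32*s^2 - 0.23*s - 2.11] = -1.98*s^2 - 2.64*s - 0.23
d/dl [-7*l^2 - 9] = -14*l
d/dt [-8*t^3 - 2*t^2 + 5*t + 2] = -24*t^2 - 4*t + 5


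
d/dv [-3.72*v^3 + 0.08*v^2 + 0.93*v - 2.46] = -11.16*v^2 + 0.16*v + 0.93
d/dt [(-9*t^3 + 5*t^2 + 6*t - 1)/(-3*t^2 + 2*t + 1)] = (27*t^4 - 36*t^3 + t^2 + 4*t + 8)/(9*t^4 - 12*t^3 - 2*t^2 + 4*t + 1)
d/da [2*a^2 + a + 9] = 4*a + 1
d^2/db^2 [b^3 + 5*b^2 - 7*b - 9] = 6*b + 10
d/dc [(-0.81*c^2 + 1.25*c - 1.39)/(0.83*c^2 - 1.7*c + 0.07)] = (0.3395*c^2 + 2.194*c - 2.2755)/(0.6889*c^4 - 2.822*c^3 + 3.0062*c^2 - 0.238*c + 0.0049)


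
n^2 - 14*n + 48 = (n - 8)*(n - 6)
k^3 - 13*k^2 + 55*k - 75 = (k - 5)^2*(k - 3)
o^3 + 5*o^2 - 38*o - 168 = (o - 6)*(o + 4)*(o + 7)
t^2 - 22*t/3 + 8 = (t - 6)*(t - 4/3)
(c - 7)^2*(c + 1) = c^3 - 13*c^2 + 35*c + 49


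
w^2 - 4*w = w*(w - 4)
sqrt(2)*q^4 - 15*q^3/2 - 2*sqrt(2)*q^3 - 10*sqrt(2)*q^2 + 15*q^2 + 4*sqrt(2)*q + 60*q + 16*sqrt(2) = (q - 4)*(q + 2)*(q - 4*sqrt(2))*(sqrt(2)*q + 1/2)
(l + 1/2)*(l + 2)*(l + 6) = l^3 + 17*l^2/2 + 16*l + 6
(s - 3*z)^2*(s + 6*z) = s^3 - 27*s*z^2 + 54*z^3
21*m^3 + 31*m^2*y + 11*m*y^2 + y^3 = (m + y)*(3*m + y)*(7*m + y)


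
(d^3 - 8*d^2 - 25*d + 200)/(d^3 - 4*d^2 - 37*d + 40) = (d - 5)/(d - 1)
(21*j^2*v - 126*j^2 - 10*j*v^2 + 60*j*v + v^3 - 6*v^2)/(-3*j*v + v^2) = -7*j + 42*j/v + v - 6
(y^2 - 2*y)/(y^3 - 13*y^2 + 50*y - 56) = y/(y^2 - 11*y + 28)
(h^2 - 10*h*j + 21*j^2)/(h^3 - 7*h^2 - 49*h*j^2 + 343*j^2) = (h - 3*j)/(h^2 + 7*h*j - 7*h - 49*j)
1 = 1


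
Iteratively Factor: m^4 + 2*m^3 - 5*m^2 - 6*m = (m - 2)*(m^3 + 4*m^2 + 3*m) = (m - 2)*(m + 3)*(m^2 + m) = (m - 2)*(m + 1)*(m + 3)*(m)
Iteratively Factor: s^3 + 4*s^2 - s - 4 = (s + 1)*(s^2 + 3*s - 4) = (s - 1)*(s + 1)*(s + 4)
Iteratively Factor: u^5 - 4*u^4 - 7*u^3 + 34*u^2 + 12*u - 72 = (u + 2)*(u^4 - 6*u^3 + 5*u^2 + 24*u - 36) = (u - 2)*(u + 2)*(u^3 - 4*u^2 - 3*u + 18) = (u - 2)*(u + 2)^2*(u^2 - 6*u + 9) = (u - 3)*(u - 2)*(u + 2)^2*(u - 3)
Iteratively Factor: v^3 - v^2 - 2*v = (v - 2)*(v^2 + v) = (v - 2)*(v + 1)*(v)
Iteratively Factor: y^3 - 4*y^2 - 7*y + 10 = (y + 2)*(y^2 - 6*y + 5) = (y - 1)*(y + 2)*(y - 5)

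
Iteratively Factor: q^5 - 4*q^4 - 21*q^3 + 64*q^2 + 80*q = (q + 1)*(q^4 - 5*q^3 - 16*q^2 + 80*q) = (q - 4)*(q + 1)*(q^3 - q^2 - 20*q) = (q - 4)*(q + 1)*(q + 4)*(q^2 - 5*q) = q*(q - 4)*(q + 1)*(q + 4)*(q - 5)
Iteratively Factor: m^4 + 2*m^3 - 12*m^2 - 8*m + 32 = (m + 4)*(m^3 - 2*m^2 - 4*m + 8) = (m + 2)*(m + 4)*(m^2 - 4*m + 4) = (m - 2)*(m + 2)*(m + 4)*(m - 2)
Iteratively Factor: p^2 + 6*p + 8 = (p + 4)*(p + 2)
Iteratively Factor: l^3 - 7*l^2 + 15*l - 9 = (l - 3)*(l^2 - 4*l + 3) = (l - 3)*(l - 1)*(l - 3)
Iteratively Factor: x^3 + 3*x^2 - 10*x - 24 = (x - 3)*(x^2 + 6*x + 8) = (x - 3)*(x + 4)*(x + 2)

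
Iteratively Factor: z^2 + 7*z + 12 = (z + 4)*(z + 3)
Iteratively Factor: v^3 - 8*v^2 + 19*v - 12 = (v - 1)*(v^2 - 7*v + 12) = (v - 3)*(v - 1)*(v - 4)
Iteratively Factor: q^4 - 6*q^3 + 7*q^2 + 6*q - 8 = (q - 4)*(q^3 - 2*q^2 - q + 2) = (q - 4)*(q - 1)*(q^2 - q - 2) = (q - 4)*(q - 2)*(q - 1)*(q + 1)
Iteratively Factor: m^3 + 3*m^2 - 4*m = (m + 4)*(m^2 - m) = (m - 1)*(m + 4)*(m)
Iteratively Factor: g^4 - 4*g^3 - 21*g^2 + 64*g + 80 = (g + 1)*(g^3 - 5*g^2 - 16*g + 80) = (g + 1)*(g + 4)*(g^2 - 9*g + 20) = (g - 4)*(g + 1)*(g + 4)*(g - 5)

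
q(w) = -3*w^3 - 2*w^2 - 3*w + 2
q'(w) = -9*w^2 - 4*w - 3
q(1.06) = -7.00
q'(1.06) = -17.35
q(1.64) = -21.53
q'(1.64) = -33.77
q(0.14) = 1.53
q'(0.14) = -3.74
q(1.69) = -23.26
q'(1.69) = -35.46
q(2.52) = -66.27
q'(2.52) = -70.23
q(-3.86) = 156.32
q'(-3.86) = -121.66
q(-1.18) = 7.68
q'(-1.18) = -10.81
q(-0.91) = 5.33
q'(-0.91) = -6.81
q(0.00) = 2.00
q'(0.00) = -3.00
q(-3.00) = 74.00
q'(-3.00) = -72.00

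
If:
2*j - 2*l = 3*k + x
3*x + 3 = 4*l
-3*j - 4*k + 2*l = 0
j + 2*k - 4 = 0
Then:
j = 10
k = -3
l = 9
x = 11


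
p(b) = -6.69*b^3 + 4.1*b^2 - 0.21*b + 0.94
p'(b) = -20.07*b^2 + 8.2*b - 0.21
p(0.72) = 0.42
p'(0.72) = -4.71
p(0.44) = 1.07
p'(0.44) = -0.49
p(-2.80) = 180.53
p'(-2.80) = -180.52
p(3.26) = -187.95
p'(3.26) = -186.77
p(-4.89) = 882.27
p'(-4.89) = -520.22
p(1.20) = -4.97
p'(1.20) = -19.27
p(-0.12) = 1.04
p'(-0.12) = -1.48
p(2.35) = -63.73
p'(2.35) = -91.78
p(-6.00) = 1594.84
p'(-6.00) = -771.93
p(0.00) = 0.94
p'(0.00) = -0.21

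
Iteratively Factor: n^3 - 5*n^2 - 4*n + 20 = (n - 2)*(n^2 - 3*n - 10) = (n - 5)*(n - 2)*(n + 2)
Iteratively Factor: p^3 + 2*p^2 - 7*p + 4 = (p - 1)*(p^2 + 3*p - 4) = (p - 1)*(p + 4)*(p - 1)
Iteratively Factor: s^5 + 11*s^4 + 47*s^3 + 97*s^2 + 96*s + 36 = (s + 3)*(s^4 + 8*s^3 + 23*s^2 + 28*s + 12) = (s + 2)*(s + 3)*(s^3 + 6*s^2 + 11*s + 6) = (s + 2)^2*(s + 3)*(s^2 + 4*s + 3) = (s + 2)^2*(s + 3)^2*(s + 1)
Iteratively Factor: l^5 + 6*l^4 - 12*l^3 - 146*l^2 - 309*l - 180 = (l - 5)*(l^4 + 11*l^3 + 43*l^2 + 69*l + 36) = (l - 5)*(l + 1)*(l^3 + 10*l^2 + 33*l + 36) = (l - 5)*(l + 1)*(l + 3)*(l^2 + 7*l + 12) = (l - 5)*(l + 1)*(l + 3)^2*(l + 4)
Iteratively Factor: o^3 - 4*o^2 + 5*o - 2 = (o - 2)*(o^2 - 2*o + 1) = (o - 2)*(o - 1)*(o - 1)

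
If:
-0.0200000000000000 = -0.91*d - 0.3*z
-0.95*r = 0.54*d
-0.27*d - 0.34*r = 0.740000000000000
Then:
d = -9.64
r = 5.48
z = 29.32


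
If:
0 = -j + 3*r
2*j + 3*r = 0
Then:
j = 0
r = 0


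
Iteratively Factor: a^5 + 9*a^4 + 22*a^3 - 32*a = (a + 4)*(a^4 + 5*a^3 + 2*a^2 - 8*a) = a*(a + 4)*(a^3 + 5*a^2 + 2*a - 8) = a*(a + 2)*(a + 4)*(a^2 + 3*a - 4) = a*(a + 2)*(a + 4)^2*(a - 1)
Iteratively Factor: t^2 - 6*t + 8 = (t - 4)*(t - 2)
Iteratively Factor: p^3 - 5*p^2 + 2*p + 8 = (p + 1)*(p^2 - 6*p + 8) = (p - 4)*(p + 1)*(p - 2)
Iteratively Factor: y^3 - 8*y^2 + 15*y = (y)*(y^2 - 8*y + 15) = y*(y - 5)*(y - 3)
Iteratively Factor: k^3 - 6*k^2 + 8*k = (k - 2)*(k^2 - 4*k) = (k - 4)*(k - 2)*(k)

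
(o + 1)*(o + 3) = o^2 + 4*o + 3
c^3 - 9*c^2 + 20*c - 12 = (c - 6)*(c - 2)*(c - 1)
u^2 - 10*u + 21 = (u - 7)*(u - 3)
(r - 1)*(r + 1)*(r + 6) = r^3 + 6*r^2 - r - 6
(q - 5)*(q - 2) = q^2 - 7*q + 10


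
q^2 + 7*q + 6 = (q + 1)*(q + 6)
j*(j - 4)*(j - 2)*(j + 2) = j^4 - 4*j^3 - 4*j^2 + 16*j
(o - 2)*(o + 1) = o^2 - o - 2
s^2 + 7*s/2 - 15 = (s - 5/2)*(s + 6)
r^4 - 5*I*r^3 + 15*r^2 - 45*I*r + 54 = (r - 6*I)*(r - 3*I)*(r + I)*(r + 3*I)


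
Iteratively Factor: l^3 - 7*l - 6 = (l + 1)*(l^2 - l - 6) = (l - 3)*(l + 1)*(l + 2)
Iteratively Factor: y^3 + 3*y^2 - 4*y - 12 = (y - 2)*(y^2 + 5*y + 6) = (y - 2)*(y + 3)*(y + 2)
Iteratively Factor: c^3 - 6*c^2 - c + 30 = (c + 2)*(c^2 - 8*c + 15) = (c - 3)*(c + 2)*(c - 5)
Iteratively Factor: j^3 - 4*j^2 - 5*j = (j)*(j^2 - 4*j - 5) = j*(j + 1)*(j - 5)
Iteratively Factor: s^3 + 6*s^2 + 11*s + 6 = (s + 2)*(s^2 + 4*s + 3) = (s + 2)*(s + 3)*(s + 1)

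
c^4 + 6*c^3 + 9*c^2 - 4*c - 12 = (c - 1)*(c + 2)^2*(c + 3)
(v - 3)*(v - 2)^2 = v^3 - 7*v^2 + 16*v - 12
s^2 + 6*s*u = s*(s + 6*u)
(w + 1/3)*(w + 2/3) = w^2 + w + 2/9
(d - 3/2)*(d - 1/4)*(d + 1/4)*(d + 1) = d^4 - d^3/2 - 25*d^2/16 + d/32 + 3/32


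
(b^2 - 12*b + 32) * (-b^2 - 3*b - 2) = -b^4 + 9*b^3 + 2*b^2 - 72*b - 64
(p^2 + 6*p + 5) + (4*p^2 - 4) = 5*p^2 + 6*p + 1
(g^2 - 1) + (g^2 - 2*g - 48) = 2*g^2 - 2*g - 49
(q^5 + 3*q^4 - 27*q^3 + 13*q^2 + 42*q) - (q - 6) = q^5 + 3*q^4 - 27*q^3 + 13*q^2 + 41*q + 6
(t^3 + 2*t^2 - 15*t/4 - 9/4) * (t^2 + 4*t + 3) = t^5 + 6*t^4 + 29*t^3/4 - 45*t^2/4 - 81*t/4 - 27/4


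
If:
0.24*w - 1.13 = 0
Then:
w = 4.71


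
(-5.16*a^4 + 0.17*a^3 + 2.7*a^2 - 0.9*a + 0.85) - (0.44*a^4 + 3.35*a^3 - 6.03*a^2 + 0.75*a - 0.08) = -5.6*a^4 - 3.18*a^3 + 8.73*a^2 - 1.65*a + 0.93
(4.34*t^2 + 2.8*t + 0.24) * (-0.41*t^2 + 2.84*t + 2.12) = -1.7794*t^4 + 11.1776*t^3 + 17.0544*t^2 + 6.6176*t + 0.5088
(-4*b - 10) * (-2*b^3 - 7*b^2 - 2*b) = 8*b^4 + 48*b^3 + 78*b^2 + 20*b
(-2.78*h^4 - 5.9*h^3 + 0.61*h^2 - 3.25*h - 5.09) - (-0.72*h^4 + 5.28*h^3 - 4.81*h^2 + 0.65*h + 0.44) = -2.06*h^4 - 11.18*h^3 + 5.42*h^2 - 3.9*h - 5.53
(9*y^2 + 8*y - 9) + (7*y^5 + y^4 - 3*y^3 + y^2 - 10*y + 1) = 7*y^5 + y^4 - 3*y^3 + 10*y^2 - 2*y - 8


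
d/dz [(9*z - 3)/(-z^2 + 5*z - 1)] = 3*(3*z^2 - 2*z + 2)/(z^4 - 10*z^3 + 27*z^2 - 10*z + 1)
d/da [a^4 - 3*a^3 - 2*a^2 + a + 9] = 4*a^3 - 9*a^2 - 4*a + 1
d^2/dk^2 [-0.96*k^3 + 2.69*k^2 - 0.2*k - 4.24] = 5.38 - 5.76*k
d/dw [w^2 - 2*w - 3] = 2*w - 2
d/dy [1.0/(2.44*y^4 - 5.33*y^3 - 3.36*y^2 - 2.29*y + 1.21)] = (-9.76*y^3 + 15.99*y^2 + 6.72*y + 2.29)/(-2.44*y^4 + 5.33*y^3 + 3.36*y^2 + 2.29*y - 1.21)^2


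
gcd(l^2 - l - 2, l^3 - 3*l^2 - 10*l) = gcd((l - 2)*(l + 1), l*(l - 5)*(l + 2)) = 1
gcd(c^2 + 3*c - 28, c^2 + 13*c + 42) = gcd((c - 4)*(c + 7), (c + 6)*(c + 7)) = c + 7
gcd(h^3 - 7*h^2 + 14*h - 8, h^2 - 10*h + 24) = h - 4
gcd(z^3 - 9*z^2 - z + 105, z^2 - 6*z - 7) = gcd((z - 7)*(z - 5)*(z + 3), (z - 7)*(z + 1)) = z - 7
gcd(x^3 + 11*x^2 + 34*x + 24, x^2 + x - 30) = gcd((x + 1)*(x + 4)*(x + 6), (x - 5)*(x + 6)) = x + 6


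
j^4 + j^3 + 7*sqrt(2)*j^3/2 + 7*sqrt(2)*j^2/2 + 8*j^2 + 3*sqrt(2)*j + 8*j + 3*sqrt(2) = (j + 1)*(j + sqrt(2))^2*(j + 3*sqrt(2)/2)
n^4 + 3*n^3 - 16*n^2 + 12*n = n*(n - 2)*(n - 1)*(n + 6)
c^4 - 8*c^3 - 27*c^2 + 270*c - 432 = (c - 8)*(c - 3)^2*(c + 6)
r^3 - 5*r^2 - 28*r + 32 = (r - 8)*(r - 1)*(r + 4)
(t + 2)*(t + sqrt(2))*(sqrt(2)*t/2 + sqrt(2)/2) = sqrt(2)*t^3/2 + t^2 + 3*sqrt(2)*t^2/2 + sqrt(2)*t + 3*t + 2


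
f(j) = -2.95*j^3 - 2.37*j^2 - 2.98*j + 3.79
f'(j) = -8.85*j^2 - 4.74*j - 2.98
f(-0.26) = 4.46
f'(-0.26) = -2.35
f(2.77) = -85.35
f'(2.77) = -84.01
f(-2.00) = 23.87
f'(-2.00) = -28.90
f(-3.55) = 116.48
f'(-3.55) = -97.69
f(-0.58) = 5.30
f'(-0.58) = -3.21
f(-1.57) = 14.04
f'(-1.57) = -17.35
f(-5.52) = 444.20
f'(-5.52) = -246.48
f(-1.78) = 18.22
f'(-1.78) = -22.58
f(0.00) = 3.79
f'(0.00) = -2.98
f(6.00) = -736.61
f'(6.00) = -350.02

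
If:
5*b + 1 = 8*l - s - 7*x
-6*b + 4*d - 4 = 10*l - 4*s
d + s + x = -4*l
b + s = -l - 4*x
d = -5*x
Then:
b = -59/143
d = -20/143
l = -9/143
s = 4/11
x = 4/143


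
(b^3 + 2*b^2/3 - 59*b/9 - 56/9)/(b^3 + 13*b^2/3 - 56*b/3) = (3*b^2 + 10*b + 7)/(3*b*(b + 7))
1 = 1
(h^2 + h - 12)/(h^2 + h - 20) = (h^2 + h - 12)/(h^2 + h - 20)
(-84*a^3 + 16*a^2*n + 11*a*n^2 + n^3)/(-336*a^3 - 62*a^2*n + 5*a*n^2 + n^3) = (2*a - n)/(8*a - n)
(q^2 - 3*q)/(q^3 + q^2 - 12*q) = 1/(q + 4)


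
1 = 1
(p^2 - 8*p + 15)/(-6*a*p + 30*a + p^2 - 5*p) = (p - 3)/(-6*a + p)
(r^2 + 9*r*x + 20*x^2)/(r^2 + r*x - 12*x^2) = (-r - 5*x)/(-r + 3*x)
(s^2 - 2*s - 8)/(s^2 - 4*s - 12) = (s - 4)/(s - 6)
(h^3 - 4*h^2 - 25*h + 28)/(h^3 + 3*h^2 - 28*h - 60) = (h^3 - 4*h^2 - 25*h + 28)/(h^3 + 3*h^2 - 28*h - 60)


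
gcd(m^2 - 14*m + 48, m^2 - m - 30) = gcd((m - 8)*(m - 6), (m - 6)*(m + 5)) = m - 6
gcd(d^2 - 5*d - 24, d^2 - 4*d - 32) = d - 8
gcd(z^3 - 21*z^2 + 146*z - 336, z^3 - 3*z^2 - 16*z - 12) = z - 6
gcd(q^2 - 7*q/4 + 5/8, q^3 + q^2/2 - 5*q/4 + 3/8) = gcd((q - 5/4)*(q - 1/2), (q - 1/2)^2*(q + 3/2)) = q - 1/2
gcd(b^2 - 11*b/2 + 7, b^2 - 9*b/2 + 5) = b - 2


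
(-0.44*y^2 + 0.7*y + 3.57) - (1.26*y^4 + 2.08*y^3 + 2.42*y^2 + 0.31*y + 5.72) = -1.26*y^4 - 2.08*y^3 - 2.86*y^2 + 0.39*y - 2.15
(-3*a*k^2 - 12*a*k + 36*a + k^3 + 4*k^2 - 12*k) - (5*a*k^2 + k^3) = -8*a*k^2 - 12*a*k + 36*a + 4*k^2 - 12*k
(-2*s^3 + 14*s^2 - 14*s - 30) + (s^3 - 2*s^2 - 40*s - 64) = -s^3 + 12*s^2 - 54*s - 94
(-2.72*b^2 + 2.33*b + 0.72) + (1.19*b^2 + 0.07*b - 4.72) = -1.53*b^2 + 2.4*b - 4.0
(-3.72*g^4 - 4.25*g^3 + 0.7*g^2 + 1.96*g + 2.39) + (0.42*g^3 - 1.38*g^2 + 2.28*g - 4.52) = -3.72*g^4 - 3.83*g^3 - 0.68*g^2 + 4.24*g - 2.13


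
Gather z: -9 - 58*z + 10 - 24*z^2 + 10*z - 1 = -24*z^2 - 48*z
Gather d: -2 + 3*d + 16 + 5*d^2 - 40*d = 5*d^2 - 37*d + 14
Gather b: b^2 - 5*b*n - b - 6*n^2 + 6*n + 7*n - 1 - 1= b^2 + b*(-5*n - 1) - 6*n^2 + 13*n - 2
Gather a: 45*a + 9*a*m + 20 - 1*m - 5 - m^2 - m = a*(9*m + 45) - m^2 - 2*m + 15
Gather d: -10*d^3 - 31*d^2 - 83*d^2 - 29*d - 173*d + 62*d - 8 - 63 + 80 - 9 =-10*d^3 - 114*d^2 - 140*d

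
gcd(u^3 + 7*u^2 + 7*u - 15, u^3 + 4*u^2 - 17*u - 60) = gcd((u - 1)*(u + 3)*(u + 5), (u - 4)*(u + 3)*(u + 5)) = u^2 + 8*u + 15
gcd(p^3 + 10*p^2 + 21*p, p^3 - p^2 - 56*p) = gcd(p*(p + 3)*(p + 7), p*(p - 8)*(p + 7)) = p^2 + 7*p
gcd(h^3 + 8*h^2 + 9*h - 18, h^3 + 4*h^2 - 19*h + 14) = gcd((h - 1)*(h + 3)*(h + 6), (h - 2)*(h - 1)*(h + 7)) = h - 1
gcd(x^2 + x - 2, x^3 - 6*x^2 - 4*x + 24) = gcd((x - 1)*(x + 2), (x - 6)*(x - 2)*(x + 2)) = x + 2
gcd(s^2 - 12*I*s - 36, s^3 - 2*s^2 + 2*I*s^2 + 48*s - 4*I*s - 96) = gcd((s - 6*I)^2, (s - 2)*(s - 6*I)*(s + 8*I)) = s - 6*I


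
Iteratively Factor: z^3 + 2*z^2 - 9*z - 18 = (z + 3)*(z^2 - z - 6) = (z - 3)*(z + 3)*(z + 2)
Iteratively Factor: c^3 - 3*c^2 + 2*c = (c - 1)*(c^2 - 2*c) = (c - 2)*(c - 1)*(c)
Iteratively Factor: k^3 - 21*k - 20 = (k + 1)*(k^2 - k - 20) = (k + 1)*(k + 4)*(k - 5)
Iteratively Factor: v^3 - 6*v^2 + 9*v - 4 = (v - 1)*(v^2 - 5*v + 4) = (v - 4)*(v - 1)*(v - 1)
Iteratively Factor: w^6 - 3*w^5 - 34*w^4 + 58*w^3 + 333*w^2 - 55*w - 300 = (w - 5)*(w^5 + 2*w^4 - 24*w^3 - 62*w^2 + 23*w + 60) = (w - 5)*(w + 4)*(w^4 - 2*w^3 - 16*w^2 + 2*w + 15) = (w - 5)*(w - 1)*(w + 4)*(w^3 - w^2 - 17*w - 15) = (w - 5)*(w - 1)*(w + 1)*(w + 4)*(w^2 - 2*w - 15) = (w - 5)*(w - 1)*(w + 1)*(w + 3)*(w + 4)*(w - 5)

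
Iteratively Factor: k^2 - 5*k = (k)*(k - 5)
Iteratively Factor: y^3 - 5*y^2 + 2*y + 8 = (y + 1)*(y^2 - 6*y + 8) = (y - 2)*(y + 1)*(y - 4)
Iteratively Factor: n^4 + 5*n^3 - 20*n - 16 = (n + 4)*(n^3 + n^2 - 4*n - 4) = (n + 2)*(n + 4)*(n^2 - n - 2) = (n + 1)*(n + 2)*(n + 4)*(n - 2)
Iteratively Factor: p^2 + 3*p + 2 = (p + 2)*(p + 1)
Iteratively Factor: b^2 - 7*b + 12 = (b - 3)*(b - 4)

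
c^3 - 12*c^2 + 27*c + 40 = (c - 8)*(c - 5)*(c + 1)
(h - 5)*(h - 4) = h^2 - 9*h + 20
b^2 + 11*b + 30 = (b + 5)*(b + 6)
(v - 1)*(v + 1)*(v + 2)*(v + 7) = v^4 + 9*v^3 + 13*v^2 - 9*v - 14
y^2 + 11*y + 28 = (y + 4)*(y + 7)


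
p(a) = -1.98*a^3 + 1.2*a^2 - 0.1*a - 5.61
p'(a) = -5.94*a^2 + 2.4*a - 0.1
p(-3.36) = 83.38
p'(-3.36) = -75.22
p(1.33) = -8.28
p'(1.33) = -7.42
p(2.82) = -40.75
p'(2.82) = -40.57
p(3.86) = -101.99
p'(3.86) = -79.34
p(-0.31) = -5.40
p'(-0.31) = -1.41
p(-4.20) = 162.67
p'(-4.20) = -114.96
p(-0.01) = -5.61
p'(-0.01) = -0.12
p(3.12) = -54.38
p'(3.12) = -50.43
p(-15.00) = 6948.39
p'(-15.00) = -1372.60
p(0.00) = -5.61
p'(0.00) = -0.10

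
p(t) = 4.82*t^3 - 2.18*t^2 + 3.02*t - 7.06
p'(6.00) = 497.42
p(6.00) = 973.70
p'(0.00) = 3.02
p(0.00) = -7.06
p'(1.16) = 17.42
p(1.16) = 1.03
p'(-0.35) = 6.32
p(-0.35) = -8.59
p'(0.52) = 4.66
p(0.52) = -5.40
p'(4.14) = 232.81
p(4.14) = 310.10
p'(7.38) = 758.40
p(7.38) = 1833.88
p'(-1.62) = 48.03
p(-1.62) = -38.17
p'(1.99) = 51.61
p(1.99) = 28.30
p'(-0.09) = 3.53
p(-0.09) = -7.35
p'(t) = 14.46*t^2 - 4.36*t + 3.02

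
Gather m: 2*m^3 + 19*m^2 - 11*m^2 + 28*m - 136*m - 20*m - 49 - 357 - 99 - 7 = 2*m^3 + 8*m^2 - 128*m - 512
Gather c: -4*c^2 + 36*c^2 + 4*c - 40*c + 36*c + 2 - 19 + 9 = 32*c^2 - 8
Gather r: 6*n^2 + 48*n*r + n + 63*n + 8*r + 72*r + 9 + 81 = 6*n^2 + 64*n + r*(48*n + 80) + 90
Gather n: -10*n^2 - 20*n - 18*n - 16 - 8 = -10*n^2 - 38*n - 24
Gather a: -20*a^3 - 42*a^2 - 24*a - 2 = -20*a^3 - 42*a^2 - 24*a - 2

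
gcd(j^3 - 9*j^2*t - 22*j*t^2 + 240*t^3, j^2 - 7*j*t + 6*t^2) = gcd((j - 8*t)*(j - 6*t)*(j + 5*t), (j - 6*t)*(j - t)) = -j + 6*t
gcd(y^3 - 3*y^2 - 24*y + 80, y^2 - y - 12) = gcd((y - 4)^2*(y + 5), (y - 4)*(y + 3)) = y - 4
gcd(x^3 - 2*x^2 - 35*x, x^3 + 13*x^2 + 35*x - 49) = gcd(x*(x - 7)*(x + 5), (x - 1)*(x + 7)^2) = 1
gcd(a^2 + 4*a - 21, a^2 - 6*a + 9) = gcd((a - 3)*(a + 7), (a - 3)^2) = a - 3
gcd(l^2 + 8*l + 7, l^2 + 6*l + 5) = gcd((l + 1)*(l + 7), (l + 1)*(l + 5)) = l + 1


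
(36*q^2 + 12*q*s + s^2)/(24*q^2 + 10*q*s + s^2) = (6*q + s)/(4*q + s)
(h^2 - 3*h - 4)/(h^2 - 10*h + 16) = (h^2 - 3*h - 4)/(h^2 - 10*h + 16)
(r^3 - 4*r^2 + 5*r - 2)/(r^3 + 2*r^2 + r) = (r^3 - 4*r^2 + 5*r - 2)/(r*(r^2 + 2*r + 1))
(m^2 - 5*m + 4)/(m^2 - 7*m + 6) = (m - 4)/(m - 6)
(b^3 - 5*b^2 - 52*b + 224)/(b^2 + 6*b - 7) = (b^2 - 12*b + 32)/(b - 1)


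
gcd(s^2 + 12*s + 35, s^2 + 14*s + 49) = s + 7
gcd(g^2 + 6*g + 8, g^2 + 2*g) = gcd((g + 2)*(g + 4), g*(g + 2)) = g + 2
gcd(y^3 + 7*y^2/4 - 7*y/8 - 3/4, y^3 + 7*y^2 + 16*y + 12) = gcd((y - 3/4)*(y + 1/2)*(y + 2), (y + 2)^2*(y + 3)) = y + 2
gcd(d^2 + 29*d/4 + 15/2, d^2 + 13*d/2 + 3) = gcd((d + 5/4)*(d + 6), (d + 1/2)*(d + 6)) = d + 6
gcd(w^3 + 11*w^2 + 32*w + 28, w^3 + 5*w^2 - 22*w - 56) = w^2 + 9*w + 14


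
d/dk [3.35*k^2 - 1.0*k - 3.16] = 6.7*k - 1.0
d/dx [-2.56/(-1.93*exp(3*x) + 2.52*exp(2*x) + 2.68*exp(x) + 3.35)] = (-14.8224*exp(2*x) + 12.9024*exp(x) + 6.8608)*exp(x)/(-1.93*exp(3*x) + 2.52*exp(2*x) + 2.68*exp(x) + 3.35)^2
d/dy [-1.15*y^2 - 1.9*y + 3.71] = -2.3*y - 1.9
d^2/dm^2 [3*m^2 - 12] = 6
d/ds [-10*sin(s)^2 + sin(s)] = (1 - 20*sin(s))*cos(s)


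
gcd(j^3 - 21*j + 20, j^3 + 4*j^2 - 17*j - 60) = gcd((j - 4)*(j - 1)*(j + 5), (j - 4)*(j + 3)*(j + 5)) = j^2 + j - 20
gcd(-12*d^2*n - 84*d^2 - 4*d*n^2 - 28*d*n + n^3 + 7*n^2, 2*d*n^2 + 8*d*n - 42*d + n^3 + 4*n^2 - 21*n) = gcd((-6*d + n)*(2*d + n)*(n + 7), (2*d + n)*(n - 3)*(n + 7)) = 2*d*n + 14*d + n^2 + 7*n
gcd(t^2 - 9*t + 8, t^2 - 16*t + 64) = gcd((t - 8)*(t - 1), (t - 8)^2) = t - 8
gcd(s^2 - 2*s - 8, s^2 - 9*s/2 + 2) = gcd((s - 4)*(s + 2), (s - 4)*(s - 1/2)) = s - 4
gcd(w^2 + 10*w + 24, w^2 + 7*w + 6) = w + 6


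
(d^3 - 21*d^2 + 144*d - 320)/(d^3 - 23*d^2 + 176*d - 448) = (d - 5)/(d - 7)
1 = 1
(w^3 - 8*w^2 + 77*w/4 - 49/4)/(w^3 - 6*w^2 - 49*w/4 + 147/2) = (2*w^2 - 9*w + 7)/(2*w^2 - 5*w - 42)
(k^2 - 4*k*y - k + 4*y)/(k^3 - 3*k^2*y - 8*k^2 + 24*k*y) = (k^2 - 4*k*y - k + 4*y)/(k*(k^2 - 3*k*y - 8*k + 24*y))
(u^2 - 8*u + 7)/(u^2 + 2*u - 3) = (u - 7)/(u + 3)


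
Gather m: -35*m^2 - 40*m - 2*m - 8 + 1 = -35*m^2 - 42*m - 7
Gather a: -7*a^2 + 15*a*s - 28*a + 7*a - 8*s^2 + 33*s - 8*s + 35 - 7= -7*a^2 + a*(15*s - 21) - 8*s^2 + 25*s + 28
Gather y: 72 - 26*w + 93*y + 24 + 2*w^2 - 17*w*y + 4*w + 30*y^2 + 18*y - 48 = 2*w^2 - 22*w + 30*y^2 + y*(111 - 17*w) + 48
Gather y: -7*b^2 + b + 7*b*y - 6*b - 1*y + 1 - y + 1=-7*b^2 - 5*b + y*(7*b - 2) + 2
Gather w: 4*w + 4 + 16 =4*w + 20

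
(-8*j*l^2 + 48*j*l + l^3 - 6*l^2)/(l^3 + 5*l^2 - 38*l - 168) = l*(-8*j + l)/(l^2 + 11*l + 28)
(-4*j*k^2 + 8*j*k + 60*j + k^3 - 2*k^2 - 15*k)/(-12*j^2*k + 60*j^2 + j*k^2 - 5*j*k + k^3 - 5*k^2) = (4*j*k + 12*j - k^2 - 3*k)/(12*j^2 - j*k - k^2)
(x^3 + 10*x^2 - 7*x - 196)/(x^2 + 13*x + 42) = (x^2 + 3*x - 28)/(x + 6)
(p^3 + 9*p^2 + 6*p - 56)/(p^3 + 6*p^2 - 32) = (p + 7)/(p + 4)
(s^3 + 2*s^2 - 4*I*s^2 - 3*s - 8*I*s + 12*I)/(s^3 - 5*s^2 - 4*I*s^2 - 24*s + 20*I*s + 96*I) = (s - 1)/(s - 8)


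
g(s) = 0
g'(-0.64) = 0.00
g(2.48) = 0.00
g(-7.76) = 0.00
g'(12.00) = 0.00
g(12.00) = 0.00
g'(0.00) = 0.00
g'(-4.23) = 0.00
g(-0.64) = 0.00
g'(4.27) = 0.00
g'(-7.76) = 0.00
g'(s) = 0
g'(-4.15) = 0.00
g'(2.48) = 0.00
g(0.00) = 0.00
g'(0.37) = 0.00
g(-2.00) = 0.00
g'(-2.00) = 0.00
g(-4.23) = 0.00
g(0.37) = 0.00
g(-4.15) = 0.00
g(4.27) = 0.00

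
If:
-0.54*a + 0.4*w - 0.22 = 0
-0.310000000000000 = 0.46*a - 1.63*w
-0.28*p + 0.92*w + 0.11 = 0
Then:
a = -0.34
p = 0.71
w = 0.10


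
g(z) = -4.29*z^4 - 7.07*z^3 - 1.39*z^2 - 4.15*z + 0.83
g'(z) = -17.16*z^3 - 21.21*z^2 - 2.78*z - 4.15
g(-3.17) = -207.97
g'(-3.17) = 338.16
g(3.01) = -569.21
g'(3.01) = -672.65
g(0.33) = -1.00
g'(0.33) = -7.99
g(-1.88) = -2.89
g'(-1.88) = 40.13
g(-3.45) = -318.84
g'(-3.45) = 457.64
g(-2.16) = -18.83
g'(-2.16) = 75.83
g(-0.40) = 2.61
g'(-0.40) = -5.33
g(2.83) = -457.46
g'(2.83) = -570.82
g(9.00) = -33449.83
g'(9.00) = -14256.82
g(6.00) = -7161.07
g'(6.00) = -4490.95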